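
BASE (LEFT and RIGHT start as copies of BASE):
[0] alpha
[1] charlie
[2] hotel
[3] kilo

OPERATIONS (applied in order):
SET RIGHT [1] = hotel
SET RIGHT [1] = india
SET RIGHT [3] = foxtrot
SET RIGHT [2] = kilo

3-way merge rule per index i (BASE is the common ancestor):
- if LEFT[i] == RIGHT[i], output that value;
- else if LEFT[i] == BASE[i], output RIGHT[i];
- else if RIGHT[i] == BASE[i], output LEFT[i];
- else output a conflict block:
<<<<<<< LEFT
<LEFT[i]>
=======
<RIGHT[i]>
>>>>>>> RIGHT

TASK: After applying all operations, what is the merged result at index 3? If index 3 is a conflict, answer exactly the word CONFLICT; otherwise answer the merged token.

Final LEFT:  [alpha, charlie, hotel, kilo]
Final RIGHT: [alpha, india, kilo, foxtrot]
i=0: L=alpha R=alpha -> agree -> alpha
i=1: L=charlie=BASE, R=india -> take RIGHT -> india
i=2: L=hotel=BASE, R=kilo -> take RIGHT -> kilo
i=3: L=kilo=BASE, R=foxtrot -> take RIGHT -> foxtrot
Index 3 -> foxtrot

Answer: foxtrot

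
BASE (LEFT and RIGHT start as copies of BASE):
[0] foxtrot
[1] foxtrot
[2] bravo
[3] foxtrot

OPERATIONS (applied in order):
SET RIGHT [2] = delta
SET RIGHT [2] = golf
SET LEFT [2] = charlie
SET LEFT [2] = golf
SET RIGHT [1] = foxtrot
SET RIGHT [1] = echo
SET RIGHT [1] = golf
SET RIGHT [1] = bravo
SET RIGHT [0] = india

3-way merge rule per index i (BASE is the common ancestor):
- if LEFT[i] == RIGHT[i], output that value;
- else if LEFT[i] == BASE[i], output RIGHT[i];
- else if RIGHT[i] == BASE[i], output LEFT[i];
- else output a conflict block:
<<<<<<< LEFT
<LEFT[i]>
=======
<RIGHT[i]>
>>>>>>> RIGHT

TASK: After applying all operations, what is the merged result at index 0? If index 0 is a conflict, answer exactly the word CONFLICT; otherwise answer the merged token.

Final LEFT:  [foxtrot, foxtrot, golf, foxtrot]
Final RIGHT: [india, bravo, golf, foxtrot]
i=0: L=foxtrot=BASE, R=india -> take RIGHT -> india
i=1: L=foxtrot=BASE, R=bravo -> take RIGHT -> bravo
i=2: L=golf R=golf -> agree -> golf
i=3: L=foxtrot R=foxtrot -> agree -> foxtrot
Index 0 -> india

Answer: india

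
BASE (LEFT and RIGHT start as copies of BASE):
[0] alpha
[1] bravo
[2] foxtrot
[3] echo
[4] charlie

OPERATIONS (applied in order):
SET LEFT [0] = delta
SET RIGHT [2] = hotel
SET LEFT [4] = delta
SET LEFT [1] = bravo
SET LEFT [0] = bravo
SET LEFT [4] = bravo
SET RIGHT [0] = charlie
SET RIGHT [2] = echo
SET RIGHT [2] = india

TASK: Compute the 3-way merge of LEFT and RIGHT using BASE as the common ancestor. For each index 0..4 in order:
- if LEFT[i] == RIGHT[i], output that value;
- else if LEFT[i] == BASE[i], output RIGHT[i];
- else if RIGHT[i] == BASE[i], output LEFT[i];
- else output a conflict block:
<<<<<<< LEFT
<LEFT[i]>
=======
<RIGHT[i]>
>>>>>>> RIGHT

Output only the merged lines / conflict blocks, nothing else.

Final LEFT:  [bravo, bravo, foxtrot, echo, bravo]
Final RIGHT: [charlie, bravo, india, echo, charlie]
i=0: BASE=alpha L=bravo R=charlie all differ -> CONFLICT
i=1: L=bravo R=bravo -> agree -> bravo
i=2: L=foxtrot=BASE, R=india -> take RIGHT -> india
i=3: L=echo R=echo -> agree -> echo
i=4: L=bravo, R=charlie=BASE -> take LEFT -> bravo

Answer: <<<<<<< LEFT
bravo
=======
charlie
>>>>>>> RIGHT
bravo
india
echo
bravo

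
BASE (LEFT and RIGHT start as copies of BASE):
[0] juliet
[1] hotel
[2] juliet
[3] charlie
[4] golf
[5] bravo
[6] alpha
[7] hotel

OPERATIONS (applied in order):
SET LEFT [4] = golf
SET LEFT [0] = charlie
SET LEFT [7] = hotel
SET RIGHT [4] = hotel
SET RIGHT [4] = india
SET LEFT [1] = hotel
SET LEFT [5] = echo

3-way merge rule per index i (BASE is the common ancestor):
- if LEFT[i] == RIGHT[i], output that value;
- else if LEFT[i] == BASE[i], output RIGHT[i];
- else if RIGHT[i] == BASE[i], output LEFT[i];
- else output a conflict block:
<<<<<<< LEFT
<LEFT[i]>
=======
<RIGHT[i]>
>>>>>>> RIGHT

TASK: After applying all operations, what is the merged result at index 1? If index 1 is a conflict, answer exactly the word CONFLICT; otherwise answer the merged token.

Final LEFT:  [charlie, hotel, juliet, charlie, golf, echo, alpha, hotel]
Final RIGHT: [juliet, hotel, juliet, charlie, india, bravo, alpha, hotel]
i=0: L=charlie, R=juliet=BASE -> take LEFT -> charlie
i=1: L=hotel R=hotel -> agree -> hotel
i=2: L=juliet R=juliet -> agree -> juliet
i=3: L=charlie R=charlie -> agree -> charlie
i=4: L=golf=BASE, R=india -> take RIGHT -> india
i=5: L=echo, R=bravo=BASE -> take LEFT -> echo
i=6: L=alpha R=alpha -> agree -> alpha
i=7: L=hotel R=hotel -> agree -> hotel
Index 1 -> hotel

Answer: hotel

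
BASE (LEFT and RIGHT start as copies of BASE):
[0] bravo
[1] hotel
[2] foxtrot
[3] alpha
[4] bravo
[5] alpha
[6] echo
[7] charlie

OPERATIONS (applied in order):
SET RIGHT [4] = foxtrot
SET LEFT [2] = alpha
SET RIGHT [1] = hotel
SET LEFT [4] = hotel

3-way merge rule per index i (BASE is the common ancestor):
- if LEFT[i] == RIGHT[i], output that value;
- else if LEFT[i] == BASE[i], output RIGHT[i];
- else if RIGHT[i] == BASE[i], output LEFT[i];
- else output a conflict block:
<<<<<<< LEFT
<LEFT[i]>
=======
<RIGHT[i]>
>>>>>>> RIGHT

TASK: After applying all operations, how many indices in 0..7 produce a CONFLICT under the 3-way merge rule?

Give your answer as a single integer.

Final LEFT:  [bravo, hotel, alpha, alpha, hotel, alpha, echo, charlie]
Final RIGHT: [bravo, hotel, foxtrot, alpha, foxtrot, alpha, echo, charlie]
i=0: L=bravo R=bravo -> agree -> bravo
i=1: L=hotel R=hotel -> agree -> hotel
i=2: L=alpha, R=foxtrot=BASE -> take LEFT -> alpha
i=3: L=alpha R=alpha -> agree -> alpha
i=4: BASE=bravo L=hotel R=foxtrot all differ -> CONFLICT
i=5: L=alpha R=alpha -> agree -> alpha
i=6: L=echo R=echo -> agree -> echo
i=7: L=charlie R=charlie -> agree -> charlie
Conflict count: 1

Answer: 1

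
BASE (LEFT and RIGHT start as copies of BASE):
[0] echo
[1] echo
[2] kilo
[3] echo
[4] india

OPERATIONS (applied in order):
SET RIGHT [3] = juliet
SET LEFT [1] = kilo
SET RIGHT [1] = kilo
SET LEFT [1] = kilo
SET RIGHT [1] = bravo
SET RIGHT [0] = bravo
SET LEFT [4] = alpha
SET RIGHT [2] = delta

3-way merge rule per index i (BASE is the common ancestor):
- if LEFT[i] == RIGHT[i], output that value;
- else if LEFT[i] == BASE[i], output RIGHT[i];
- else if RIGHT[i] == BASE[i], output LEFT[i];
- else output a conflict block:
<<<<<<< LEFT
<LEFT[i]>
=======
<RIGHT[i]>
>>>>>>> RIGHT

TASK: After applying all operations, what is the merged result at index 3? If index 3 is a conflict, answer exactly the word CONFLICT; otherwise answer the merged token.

Answer: juliet

Derivation:
Final LEFT:  [echo, kilo, kilo, echo, alpha]
Final RIGHT: [bravo, bravo, delta, juliet, india]
i=0: L=echo=BASE, R=bravo -> take RIGHT -> bravo
i=1: BASE=echo L=kilo R=bravo all differ -> CONFLICT
i=2: L=kilo=BASE, R=delta -> take RIGHT -> delta
i=3: L=echo=BASE, R=juliet -> take RIGHT -> juliet
i=4: L=alpha, R=india=BASE -> take LEFT -> alpha
Index 3 -> juliet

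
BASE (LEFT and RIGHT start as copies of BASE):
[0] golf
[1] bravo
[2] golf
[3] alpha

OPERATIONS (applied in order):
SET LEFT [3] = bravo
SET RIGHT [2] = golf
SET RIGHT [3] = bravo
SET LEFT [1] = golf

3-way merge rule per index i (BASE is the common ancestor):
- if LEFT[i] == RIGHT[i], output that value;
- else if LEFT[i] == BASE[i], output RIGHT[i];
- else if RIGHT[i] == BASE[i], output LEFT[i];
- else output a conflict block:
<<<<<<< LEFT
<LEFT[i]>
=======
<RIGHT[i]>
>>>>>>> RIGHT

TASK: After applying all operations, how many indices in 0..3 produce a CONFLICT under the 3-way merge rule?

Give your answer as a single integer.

Answer: 0

Derivation:
Final LEFT:  [golf, golf, golf, bravo]
Final RIGHT: [golf, bravo, golf, bravo]
i=0: L=golf R=golf -> agree -> golf
i=1: L=golf, R=bravo=BASE -> take LEFT -> golf
i=2: L=golf R=golf -> agree -> golf
i=3: L=bravo R=bravo -> agree -> bravo
Conflict count: 0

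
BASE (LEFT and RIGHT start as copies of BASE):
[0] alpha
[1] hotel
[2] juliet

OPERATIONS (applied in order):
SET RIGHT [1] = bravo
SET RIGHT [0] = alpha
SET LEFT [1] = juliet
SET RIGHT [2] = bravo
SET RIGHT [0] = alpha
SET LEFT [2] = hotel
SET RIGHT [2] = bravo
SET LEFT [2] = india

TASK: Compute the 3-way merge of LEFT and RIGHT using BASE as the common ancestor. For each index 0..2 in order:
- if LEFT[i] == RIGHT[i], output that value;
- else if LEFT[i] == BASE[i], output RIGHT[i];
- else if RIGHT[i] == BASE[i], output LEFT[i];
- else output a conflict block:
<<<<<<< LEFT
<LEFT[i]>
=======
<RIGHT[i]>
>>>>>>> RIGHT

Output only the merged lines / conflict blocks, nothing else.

Final LEFT:  [alpha, juliet, india]
Final RIGHT: [alpha, bravo, bravo]
i=0: L=alpha R=alpha -> agree -> alpha
i=1: BASE=hotel L=juliet R=bravo all differ -> CONFLICT
i=2: BASE=juliet L=india R=bravo all differ -> CONFLICT

Answer: alpha
<<<<<<< LEFT
juliet
=======
bravo
>>>>>>> RIGHT
<<<<<<< LEFT
india
=======
bravo
>>>>>>> RIGHT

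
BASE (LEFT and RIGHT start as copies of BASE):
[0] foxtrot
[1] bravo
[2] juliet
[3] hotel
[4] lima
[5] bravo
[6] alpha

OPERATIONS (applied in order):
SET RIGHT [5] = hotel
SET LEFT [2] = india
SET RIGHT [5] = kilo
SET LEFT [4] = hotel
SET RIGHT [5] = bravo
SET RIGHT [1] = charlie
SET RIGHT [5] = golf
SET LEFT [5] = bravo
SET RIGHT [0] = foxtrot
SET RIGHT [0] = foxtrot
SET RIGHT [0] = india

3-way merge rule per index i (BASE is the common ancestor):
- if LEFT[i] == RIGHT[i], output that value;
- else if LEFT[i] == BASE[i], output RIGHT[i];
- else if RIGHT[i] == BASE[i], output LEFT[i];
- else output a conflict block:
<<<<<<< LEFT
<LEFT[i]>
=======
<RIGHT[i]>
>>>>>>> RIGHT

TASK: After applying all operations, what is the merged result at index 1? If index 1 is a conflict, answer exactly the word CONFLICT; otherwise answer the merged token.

Final LEFT:  [foxtrot, bravo, india, hotel, hotel, bravo, alpha]
Final RIGHT: [india, charlie, juliet, hotel, lima, golf, alpha]
i=0: L=foxtrot=BASE, R=india -> take RIGHT -> india
i=1: L=bravo=BASE, R=charlie -> take RIGHT -> charlie
i=2: L=india, R=juliet=BASE -> take LEFT -> india
i=3: L=hotel R=hotel -> agree -> hotel
i=4: L=hotel, R=lima=BASE -> take LEFT -> hotel
i=5: L=bravo=BASE, R=golf -> take RIGHT -> golf
i=6: L=alpha R=alpha -> agree -> alpha
Index 1 -> charlie

Answer: charlie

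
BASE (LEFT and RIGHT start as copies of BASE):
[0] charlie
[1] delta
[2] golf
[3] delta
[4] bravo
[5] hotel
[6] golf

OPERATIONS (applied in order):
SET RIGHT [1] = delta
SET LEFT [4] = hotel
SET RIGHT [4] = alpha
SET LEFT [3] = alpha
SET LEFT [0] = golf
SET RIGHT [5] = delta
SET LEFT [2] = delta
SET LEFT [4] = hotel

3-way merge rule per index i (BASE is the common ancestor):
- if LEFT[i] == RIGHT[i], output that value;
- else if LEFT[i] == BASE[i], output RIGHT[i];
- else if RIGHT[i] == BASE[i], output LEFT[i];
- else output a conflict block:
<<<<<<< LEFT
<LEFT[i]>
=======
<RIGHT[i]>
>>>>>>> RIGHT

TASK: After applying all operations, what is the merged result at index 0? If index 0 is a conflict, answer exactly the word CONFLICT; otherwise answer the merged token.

Final LEFT:  [golf, delta, delta, alpha, hotel, hotel, golf]
Final RIGHT: [charlie, delta, golf, delta, alpha, delta, golf]
i=0: L=golf, R=charlie=BASE -> take LEFT -> golf
i=1: L=delta R=delta -> agree -> delta
i=2: L=delta, R=golf=BASE -> take LEFT -> delta
i=3: L=alpha, R=delta=BASE -> take LEFT -> alpha
i=4: BASE=bravo L=hotel R=alpha all differ -> CONFLICT
i=5: L=hotel=BASE, R=delta -> take RIGHT -> delta
i=6: L=golf R=golf -> agree -> golf
Index 0 -> golf

Answer: golf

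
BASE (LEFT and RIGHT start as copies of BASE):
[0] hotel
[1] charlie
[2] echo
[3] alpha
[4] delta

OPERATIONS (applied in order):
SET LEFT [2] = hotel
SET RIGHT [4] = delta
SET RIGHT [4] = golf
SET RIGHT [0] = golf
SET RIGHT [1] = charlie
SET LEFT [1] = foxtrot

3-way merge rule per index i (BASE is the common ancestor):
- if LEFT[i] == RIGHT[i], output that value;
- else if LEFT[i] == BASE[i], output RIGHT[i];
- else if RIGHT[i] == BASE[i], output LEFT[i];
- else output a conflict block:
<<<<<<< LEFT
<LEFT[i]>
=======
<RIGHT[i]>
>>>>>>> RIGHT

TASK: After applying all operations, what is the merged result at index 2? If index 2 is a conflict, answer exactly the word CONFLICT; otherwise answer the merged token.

Answer: hotel

Derivation:
Final LEFT:  [hotel, foxtrot, hotel, alpha, delta]
Final RIGHT: [golf, charlie, echo, alpha, golf]
i=0: L=hotel=BASE, R=golf -> take RIGHT -> golf
i=1: L=foxtrot, R=charlie=BASE -> take LEFT -> foxtrot
i=2: L=hotel, R=echo=BASE -> take LEFT -> hotel
i=3: L=alpha R=alpha -> agree -> alpha
i=4: L=delta=BASE, R=golf -> take RIGHT -> golf
Index 2 -> hotel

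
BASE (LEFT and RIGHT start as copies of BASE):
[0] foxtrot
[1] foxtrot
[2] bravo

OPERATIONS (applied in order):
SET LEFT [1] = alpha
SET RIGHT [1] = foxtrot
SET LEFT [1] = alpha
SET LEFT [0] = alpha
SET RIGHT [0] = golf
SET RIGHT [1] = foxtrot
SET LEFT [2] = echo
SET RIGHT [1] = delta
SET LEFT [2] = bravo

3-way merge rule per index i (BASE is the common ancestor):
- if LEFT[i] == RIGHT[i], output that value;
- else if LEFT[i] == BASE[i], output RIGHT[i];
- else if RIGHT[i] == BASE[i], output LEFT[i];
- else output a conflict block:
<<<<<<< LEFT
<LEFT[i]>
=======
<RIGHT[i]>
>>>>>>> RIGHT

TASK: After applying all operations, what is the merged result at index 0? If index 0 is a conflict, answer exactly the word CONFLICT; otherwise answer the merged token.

Answer: CONFLICT

Derivation:
Final LEFT:  [alpha, alpha, bravo]
Final RIGHT: [golf, delta, bravo]
i=0: BASE=foxtrot L=alpha R=golf all differ -> CONFLICT
i=1: BASE=foxtrot L=alpha R=delta all differ -> CONFLICT
i=2: L=bravo R=bravo -> agree -> bravo
Index 0 -> CONFLICT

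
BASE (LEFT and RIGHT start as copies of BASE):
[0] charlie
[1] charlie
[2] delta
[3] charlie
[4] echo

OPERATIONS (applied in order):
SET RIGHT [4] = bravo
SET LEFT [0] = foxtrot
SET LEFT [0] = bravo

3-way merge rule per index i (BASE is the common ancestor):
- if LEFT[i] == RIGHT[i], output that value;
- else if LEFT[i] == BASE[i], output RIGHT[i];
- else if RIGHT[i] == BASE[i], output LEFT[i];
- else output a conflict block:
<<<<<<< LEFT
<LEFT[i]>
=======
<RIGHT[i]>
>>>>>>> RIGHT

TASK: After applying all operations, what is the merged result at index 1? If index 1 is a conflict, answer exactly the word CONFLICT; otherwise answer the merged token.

Answer: charlie

Derivation:
Final LEFT:  [bravo, charlie, delta, charlie, echo]
Final RIGHT: [charlie, charlie, delta, charlie, bravo]
i=0: L=bravo, R=charlie=BASE -> take LEFT -> bravo
i=1: L=charlie R=charlie -> agree -> charlie
i=2: L=delta R=delta -> agree -> delta
i=3: L=charlie R=charlie -> agree -> charlie
i=4: L=echo=BASE, R=bravo -> take RIGHT -> bravo
Index 1 -> charlie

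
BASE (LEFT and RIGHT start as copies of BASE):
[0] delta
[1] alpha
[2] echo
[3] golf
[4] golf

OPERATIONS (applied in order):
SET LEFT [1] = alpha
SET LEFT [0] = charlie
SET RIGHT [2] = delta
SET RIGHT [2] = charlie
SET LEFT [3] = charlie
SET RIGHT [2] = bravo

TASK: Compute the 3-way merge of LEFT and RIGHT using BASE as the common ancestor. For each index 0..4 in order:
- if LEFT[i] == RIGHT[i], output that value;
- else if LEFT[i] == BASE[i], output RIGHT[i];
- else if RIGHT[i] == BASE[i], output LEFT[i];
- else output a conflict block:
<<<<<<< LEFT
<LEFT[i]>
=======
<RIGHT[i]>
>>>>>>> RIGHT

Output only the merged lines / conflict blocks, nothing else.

Answer: charlie
alpha
bravo
charlie
golf

Derivation:
Final LEFT:  [charlie, alpha, echo, charlie, golf]
Final RIGHT: [delta, alpha, bravo, golf, golf]
i=0: L=charlie, R=delta=BASE -> take LEFT -> charlie
i=1: L=alpha R=alpha -> agree -> alpha
i=2: L=echo=BASE, R=bravo -> take RIGHT -> bravo
i=3: L=charlie, R=golf=BASE -> take LEFT -> charlie
i=4: L=golf R=golf -> agree -> golf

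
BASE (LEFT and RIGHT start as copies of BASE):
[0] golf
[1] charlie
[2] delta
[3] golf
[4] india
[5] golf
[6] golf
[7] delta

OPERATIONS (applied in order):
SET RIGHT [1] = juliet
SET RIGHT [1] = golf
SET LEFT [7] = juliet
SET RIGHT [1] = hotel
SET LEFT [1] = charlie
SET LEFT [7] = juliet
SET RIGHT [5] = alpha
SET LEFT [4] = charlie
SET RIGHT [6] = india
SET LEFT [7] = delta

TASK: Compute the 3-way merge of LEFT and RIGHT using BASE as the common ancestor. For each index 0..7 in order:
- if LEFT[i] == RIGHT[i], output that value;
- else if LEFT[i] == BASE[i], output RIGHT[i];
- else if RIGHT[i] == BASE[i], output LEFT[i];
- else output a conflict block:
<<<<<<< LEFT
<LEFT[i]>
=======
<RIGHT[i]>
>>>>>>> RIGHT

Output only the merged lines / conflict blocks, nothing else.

Final LEFT:  [golf, charlie, delta, golf, charlie, golf, golf, delta]
Final RIGHT: [golf, hotel, delta, golf, india, alpha, india, delta]
i=0: L=golf R=golf -> agree -> golf
i=1: L=charlie=BASE, R=hotel -> take RIGHT -> hotel
i=2: L=delta R=delta -> agree -> delta
i=3: L=golf R=golf -> agree -> golf
i=4: L=charlie, R=india=BASE -> take LEFT -> charlie
i=5: L=golf=BASE, R=alpha -> take RIGHT -> alpha
i=6: L=golf=BASE, R=india -> take RIGHT -> india
i=7: L=delta R=delta -> agree -> delta

Answer: golf
hotel
delta
golf
charlie
alpha
india
delta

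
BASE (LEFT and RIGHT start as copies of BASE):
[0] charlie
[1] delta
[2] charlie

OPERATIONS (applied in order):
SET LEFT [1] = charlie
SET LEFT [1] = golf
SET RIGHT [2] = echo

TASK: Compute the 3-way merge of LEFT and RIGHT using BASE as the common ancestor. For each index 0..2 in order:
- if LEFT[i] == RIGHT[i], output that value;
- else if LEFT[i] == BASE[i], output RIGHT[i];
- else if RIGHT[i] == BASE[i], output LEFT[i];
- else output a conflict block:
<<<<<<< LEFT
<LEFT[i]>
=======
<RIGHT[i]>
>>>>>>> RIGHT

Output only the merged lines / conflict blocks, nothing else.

Final LEFT:  [charlie, golf, charlie]
Final RIGHT: [charlie, delta, echo]
i=0: L=charlie R=charlie -> agree -> charlie
i=1: L=golf, R=delta=BASE -> take LEFT -> golf
i=2: L=charlie=BASE, R=echo -> take RIGHT -> echo

Answer: charlie
golf
echo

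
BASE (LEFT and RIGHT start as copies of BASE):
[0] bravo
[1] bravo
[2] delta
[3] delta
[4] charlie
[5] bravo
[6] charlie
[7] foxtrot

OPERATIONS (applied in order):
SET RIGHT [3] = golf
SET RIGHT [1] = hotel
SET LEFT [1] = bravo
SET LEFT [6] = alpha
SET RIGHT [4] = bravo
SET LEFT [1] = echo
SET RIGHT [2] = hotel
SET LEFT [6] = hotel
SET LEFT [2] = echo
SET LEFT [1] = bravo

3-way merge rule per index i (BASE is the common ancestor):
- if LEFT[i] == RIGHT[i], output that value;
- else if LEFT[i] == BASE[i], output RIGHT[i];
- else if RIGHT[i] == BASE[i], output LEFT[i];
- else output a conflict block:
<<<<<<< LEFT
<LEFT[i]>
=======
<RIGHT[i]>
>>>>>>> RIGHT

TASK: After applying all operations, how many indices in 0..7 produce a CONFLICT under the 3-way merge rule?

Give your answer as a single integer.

Final LEFT:  [bravo, bravo, echo, delta, charlie, bravo, hotel, foxtrot]
Final RIGHT: [bravo, hotel, hotel, golf, bravo, bravo, charlie, foxtrot]
i=0: L=bravo R=bravo -> agree -> bravo
i=1: L=bravo=BASE, R=hotel -> take RIGHT -> hotel
i=2: BASE=delta L=echo R=hotel all differ -> CONFLICT
i=3: L=delta=BASE, R=golf -> take RIGHT -> golf
i=4: L=charlie=BASE, R=bravo -> take RIGHT -> bravo
i=5: L=bravo R=bravo -> agree -> bravo
i=6: L=hotel, R=charlie=BASE -> take LEFT -> hotel
i=7: L=foxtrot R=foxtrot -> agree -> foxtrot
Conflict count: 1

Answer: 1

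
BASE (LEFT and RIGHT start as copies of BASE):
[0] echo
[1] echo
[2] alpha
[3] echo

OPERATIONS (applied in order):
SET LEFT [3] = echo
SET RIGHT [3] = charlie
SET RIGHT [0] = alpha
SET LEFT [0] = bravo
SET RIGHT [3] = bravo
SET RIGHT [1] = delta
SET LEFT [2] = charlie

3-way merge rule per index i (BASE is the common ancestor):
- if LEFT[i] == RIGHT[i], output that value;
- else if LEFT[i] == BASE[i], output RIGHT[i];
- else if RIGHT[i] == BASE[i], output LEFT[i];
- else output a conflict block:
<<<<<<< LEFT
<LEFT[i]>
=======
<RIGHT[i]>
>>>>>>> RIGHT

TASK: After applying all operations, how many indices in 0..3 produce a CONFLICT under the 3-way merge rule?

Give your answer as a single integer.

Final LEFT:  [bravo, echo, charlie, echo]
Final RIGHT: [alpha, delta, alpha, bravo]
i=0: BASE=echo L=bravo R=alpha all differ -> CONFLICT
i=1: L=echo=BASE, R=delta -> take RIGHT -> delta
i=2: L=charlie, R=alpha=BASE -> take LEFT -> charlie
i=3: L=echo=BASE, R=bravo -> take RIGHT -> bravo
Conflict count: 1

Answer: 1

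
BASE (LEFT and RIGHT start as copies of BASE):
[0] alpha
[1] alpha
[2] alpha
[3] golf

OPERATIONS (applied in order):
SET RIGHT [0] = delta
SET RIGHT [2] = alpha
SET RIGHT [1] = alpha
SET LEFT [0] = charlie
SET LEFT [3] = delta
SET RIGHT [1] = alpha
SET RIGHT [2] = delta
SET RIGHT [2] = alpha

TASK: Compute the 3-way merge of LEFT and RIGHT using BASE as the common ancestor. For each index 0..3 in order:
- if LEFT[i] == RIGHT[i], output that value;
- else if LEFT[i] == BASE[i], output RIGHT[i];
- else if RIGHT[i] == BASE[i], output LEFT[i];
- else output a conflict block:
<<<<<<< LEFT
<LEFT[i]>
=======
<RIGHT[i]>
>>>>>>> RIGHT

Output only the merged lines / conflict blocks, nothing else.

Final LEFT:  [charlie, alpha, alpha, delta]
Final RIGHT: [delta, alpha, alpha, golf]
i=0: BASE=alpha L=charlie R=delta all differ -> CONFLICT
i=1: L=alpha R=alpha -> agree -> alpha
i=2: L=alpha R=alpha -> agree -> alpha
i=3: L=delta, R=golf=BASE -> take LEFT -> delta

Answer: <<<<<<< LEFT
charlie
=======
delta
>>>>>>> RIGHT
alpha
alpha
delta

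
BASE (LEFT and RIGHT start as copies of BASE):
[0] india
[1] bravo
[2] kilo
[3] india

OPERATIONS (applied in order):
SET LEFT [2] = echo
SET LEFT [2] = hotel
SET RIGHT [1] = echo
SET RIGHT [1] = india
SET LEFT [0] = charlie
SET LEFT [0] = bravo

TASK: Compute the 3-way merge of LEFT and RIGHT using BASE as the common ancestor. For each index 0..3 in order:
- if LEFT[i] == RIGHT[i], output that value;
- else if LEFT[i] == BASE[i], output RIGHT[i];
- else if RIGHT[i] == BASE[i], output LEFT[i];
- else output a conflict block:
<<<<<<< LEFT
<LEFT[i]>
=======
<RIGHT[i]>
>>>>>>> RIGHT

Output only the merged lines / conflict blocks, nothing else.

Answer: bravo
india
hotel
india

Derivation:
Final LEFT:  [bravo, bravo, hotel, india]
Final RIGHT: [india, india, kilo, india]
i=0: L=bravo, R=india=BASE -> take LEFT -> bravo
i=1: L=bravo=BASE, R=india -> take RIGHT -> india
i=2: L=hotel, R=kilo=BASE -> take LEFT -> hotel
i=3: L=india R=india -> agree -> india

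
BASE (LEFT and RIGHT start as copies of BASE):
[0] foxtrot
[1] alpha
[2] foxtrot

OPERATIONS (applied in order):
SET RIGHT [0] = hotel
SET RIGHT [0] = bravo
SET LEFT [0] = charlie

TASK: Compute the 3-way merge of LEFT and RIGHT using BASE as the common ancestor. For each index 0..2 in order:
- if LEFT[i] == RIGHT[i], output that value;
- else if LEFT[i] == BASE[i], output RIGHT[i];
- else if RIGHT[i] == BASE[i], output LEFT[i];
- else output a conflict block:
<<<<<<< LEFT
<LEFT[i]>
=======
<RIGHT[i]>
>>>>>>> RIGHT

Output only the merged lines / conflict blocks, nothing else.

Final LEFT:  [charlie, alpha, foxtrot]
Final RIGHT: [bravo, alpha, foxtrot]
i=0: BASE=foxtrot L=charlie R=bravo all differ -> CONFLICT
i=1: L=alpha R=alpha -> agree -> alpha
i=2: L=foxtrot R=foxtrot -> agree -> foxtrot

Answer: <<<<<<< LEFT
charlie
=======
bravo
>>>>>>> RIGHT
alpha
foxtrot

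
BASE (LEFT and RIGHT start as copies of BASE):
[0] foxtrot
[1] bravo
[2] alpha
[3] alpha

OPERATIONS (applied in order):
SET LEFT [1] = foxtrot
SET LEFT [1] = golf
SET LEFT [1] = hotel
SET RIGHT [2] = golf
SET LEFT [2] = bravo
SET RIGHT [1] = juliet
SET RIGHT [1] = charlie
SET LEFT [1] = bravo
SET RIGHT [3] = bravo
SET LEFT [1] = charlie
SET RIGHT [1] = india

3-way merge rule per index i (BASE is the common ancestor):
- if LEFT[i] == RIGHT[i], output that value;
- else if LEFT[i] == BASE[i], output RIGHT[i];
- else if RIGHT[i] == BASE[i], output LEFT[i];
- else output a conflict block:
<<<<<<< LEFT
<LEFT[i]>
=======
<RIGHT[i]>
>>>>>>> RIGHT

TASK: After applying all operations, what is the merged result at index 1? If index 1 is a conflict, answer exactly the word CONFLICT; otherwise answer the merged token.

Answer: CONFLICT

Derivation:
Final LEFT:  [foxtrot, charlie, bravo, alpha]
Final RIGHT: [foxtrot, india, golf, bravo]
i=0: L=foxtrot R=foxtrot -> agree -> foxtrot
i=1: BASE=bravo L=charlie R=india all differ -> CONFLICT
i=2: BASE=alpha L=bravo R=golf all differ -> CONFLICT
i=3: L=alpha=BASE, R=bravo -> take RIGHT -> bravo
Index 1 -> CONFLICT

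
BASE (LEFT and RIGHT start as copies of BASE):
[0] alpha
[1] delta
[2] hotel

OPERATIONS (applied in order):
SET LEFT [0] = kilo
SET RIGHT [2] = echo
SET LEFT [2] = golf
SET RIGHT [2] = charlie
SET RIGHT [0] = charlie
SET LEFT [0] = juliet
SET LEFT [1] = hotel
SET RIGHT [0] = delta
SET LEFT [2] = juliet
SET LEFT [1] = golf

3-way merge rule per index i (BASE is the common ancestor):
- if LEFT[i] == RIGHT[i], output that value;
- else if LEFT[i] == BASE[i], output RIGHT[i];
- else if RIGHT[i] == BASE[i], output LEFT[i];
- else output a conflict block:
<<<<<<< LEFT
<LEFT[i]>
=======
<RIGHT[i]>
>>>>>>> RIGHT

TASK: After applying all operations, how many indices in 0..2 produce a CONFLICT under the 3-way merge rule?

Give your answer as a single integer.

Answer: 2

Derivation:
Final LEFT:  [juliet, golf, juliet]
Final RIGHT: [delta, delta, charlie]
i=0: BASE=alpha L=juliet R=delta all differ -> CONFLICT
i=1: L=golf, R=delta=BASE -> take LEFT -> golf
i=2: BASE=hotel L=juliet R=charlie all differ -> CONFLICT
Conflict count: 2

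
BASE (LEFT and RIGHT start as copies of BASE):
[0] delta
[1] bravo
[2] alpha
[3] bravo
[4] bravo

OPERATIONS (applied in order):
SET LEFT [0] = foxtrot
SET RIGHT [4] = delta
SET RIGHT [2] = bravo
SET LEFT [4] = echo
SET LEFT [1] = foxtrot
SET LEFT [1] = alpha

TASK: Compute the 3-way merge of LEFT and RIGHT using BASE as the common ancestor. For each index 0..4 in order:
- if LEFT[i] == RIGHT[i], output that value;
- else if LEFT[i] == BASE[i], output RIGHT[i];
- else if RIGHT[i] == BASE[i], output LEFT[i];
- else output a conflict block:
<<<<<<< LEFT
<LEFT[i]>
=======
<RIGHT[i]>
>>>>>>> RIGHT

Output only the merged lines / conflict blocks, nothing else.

Final LEFT:  [foxtrot, alpha, alpha, bravo, echo]
Final RIGHT: [delta, bravo, bravo, bravo, delta]
i=0: L=foxtrot, R=delta=BASE -> take LEFT -> foxtrot
i=1: L=alpha, R=bravo=BASE -> take LEFT -> alpha
i=2: L=alpha=BASE, R=bravo -> take RIGHT -> bravo
i=3: L=bravo R=bravo -> agree -> bravo
i=4: BASE=bravo L=echo R=delta all differ -> CONFLICT

Answer: foxtrot
alpha
bravo
bravo
<<<<<<< LEFT
echo
=======
delta
>>>>>>> RIGHT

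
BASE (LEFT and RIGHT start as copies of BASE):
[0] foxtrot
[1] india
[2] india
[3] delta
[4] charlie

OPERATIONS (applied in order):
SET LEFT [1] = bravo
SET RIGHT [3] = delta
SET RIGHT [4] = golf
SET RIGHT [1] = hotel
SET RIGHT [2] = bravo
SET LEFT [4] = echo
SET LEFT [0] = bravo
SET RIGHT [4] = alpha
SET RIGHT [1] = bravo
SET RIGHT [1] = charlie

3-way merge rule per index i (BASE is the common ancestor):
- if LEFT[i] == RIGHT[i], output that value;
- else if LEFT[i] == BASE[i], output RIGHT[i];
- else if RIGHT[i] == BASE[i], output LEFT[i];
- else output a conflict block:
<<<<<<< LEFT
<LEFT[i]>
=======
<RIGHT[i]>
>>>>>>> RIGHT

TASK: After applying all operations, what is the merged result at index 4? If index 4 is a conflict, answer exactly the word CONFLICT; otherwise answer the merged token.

Final LEFT:  [bravo, bravo, india, delta, echo]
Final RIGHT: [foxtrot, charlie, bravo, delta, alpha]
i=0: L=bravo, R=foxtrot=BASE -> take LEFT -> bravo
i=1: BASE=india L=bravo R=charlie all differ -> CONFLICT
i=2: L=india=BASE, R=bravo -> take RIGHT -> bravo
i=3: L=delta R=delta -> agree -> delta
i=4: BASE=charlie L=echo R=alpha all differ -> CONFLICT
Index 4 -> CONFLICT

Answer: CONFLICT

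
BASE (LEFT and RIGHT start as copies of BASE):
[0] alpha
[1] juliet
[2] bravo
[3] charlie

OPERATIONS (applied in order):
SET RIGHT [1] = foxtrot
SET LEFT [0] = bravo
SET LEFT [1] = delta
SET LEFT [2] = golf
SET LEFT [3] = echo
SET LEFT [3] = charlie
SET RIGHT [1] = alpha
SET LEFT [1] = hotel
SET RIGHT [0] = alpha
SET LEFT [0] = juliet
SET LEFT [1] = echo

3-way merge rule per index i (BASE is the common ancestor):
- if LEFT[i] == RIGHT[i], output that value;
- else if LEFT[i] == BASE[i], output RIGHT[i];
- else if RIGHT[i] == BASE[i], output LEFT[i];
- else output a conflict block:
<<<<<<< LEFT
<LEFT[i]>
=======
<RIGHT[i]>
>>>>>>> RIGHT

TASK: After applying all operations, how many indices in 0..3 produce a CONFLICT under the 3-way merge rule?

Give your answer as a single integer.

Answer: 1

Derivation:
Final LEFT:  [juliet, echo, golf, charlie]
Final RIGHT: [alpha, alpha, bravo, charlie]
i=0: L=juliet, R=alpha=BASE -> take LEFT -> juliet
i=1: BASE=juliet L=echo R=alpha all differ -> CONFLICT
i=2: L=golf, R=bravo=BASE -> take LEFT -> golf
i=3: L=charlie R=charlie -> agree -> charlie
Conflict count: 1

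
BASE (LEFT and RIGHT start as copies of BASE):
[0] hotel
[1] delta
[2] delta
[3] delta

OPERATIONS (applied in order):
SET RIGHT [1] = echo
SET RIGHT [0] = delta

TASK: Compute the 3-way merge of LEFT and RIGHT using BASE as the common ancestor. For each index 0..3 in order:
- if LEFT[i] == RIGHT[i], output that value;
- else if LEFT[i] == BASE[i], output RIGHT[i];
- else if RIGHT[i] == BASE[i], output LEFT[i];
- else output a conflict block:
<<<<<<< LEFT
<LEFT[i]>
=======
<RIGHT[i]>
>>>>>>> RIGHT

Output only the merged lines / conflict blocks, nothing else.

Answer: delta
echo
delta
delta

Derivation:
Final LEFT:  [hotel, delta, delta, delta]
Final RIGHT: [delta, echo, delta, delta]
i=0: L=hotel=BASE, R=delta -> take RIGHT -> delta
i=1: L=delta=BASE, R=echo -> take RIGHT -> echo
i=2: L=delta R=delta -> agree -> delta
i=3: L=delta R=delta -> agree -> delta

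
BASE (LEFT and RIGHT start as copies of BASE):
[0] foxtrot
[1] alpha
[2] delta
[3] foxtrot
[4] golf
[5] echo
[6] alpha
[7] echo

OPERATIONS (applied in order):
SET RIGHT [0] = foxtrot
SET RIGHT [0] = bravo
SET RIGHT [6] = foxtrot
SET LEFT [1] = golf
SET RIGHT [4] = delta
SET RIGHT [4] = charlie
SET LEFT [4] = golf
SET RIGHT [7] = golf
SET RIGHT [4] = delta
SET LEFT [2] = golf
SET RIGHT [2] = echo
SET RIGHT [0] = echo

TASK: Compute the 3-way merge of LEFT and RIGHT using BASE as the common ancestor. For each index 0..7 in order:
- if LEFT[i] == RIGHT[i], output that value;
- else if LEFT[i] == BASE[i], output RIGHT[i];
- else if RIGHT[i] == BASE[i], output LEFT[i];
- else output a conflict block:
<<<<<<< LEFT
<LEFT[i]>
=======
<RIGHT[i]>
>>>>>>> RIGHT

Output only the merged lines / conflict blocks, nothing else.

Answer: echo
golf
<<<<<<< LEFT
golf
=======
echo
>>>>>>> RIGHT
foxtrot
delta
echo
foxtrot
golf

Derivation:
Final LEFT:  [foxtrot, golf, golf, foxtrot, golf, echo, alpha, echo]
Final RIGHT: [echo, alpha, echo, foxtrot, delta, echo, foxtrot, golf]
i=0: L=foxtrot=BASE, R=echo -> take RIGHT -> echo
i=1: L=golf, R=alpha=BASE -> take LEFT -> golf
i=2: BASE=delta L=golf R=echo all differ -> CONFLICT
i=3: L=foxtrot R=foxtrot -> agree -> foxtrot
i=4: L=golf=BASE, R=delta -> take RIGHT -> delta
i=5: L=echo R=echo -> agree -> echo
i=6: L=alpha=BASE, R=foxtrot -> take RIGHT -> foxtrot
i=7: L=echo=BASE, R=golf -> take RIGHT -> golf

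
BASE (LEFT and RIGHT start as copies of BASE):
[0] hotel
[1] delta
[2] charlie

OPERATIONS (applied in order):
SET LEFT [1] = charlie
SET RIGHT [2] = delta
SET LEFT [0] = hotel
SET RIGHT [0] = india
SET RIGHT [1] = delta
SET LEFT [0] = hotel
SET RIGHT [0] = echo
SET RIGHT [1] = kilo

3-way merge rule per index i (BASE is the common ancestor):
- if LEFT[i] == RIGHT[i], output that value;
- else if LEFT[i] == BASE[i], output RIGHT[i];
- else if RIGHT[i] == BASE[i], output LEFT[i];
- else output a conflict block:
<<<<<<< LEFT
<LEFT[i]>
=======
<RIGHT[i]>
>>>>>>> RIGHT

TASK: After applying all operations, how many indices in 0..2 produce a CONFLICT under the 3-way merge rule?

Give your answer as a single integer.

Answer: 1

Derivation:
Final LEFT:  [hotel, charlie, charlie]
Final RIGHT: [echo, kilo, delta]
i=0: L=hotel=BASE, R=echo -> take RIGHT -> echo
i=1: BASE=delta L=charlie R=kilo all differ -> CONFLICT
i=2: L=charlie=BASE, R=delta -> take RIGHT -> delta
Conflict count: 1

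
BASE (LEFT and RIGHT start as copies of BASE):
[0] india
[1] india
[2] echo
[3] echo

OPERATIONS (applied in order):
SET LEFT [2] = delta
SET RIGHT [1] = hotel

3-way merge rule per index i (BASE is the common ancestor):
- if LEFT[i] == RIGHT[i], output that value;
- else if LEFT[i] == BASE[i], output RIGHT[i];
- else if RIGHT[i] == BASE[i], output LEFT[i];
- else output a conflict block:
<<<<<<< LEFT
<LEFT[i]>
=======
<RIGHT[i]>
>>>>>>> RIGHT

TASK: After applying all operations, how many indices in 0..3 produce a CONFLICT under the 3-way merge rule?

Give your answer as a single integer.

Final LEFT:  [india, india, delta, echo]
Final RIGHT: [india, hotel, echo, echo]
i=0: L=india R=india -> agree -> india
i=1: L=india=BASE, R=hotel -> take RIGHT -> hotel
i=2: L=delta, R=echo=BASE -> take LEFT -> delta
i=3: L=echo R=echo -> agree -> echo
Conflict count: 0

Answer: 0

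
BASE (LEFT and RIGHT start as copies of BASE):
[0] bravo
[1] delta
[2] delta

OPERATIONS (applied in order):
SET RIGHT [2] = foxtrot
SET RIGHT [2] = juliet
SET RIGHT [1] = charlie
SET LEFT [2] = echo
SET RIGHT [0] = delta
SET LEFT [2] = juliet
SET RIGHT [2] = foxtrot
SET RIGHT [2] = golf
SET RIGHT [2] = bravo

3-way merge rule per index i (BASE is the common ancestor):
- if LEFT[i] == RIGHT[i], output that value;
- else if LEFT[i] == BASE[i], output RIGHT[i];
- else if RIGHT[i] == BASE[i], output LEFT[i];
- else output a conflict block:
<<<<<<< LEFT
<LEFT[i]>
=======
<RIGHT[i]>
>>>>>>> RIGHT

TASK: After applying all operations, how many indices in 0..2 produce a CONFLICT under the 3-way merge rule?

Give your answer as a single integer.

Answer: 1

Derivation:
Final LEFT:  [bravo, delta, juliet]
Final RIGHT: [delta, charlie, bravo]
i=0: L=bravo=BASE, R=delta -> take RIGHT -> delta
i=1: L=delta=BASE, R=charlie -> take RIGHT -> charlie
i=2: BASE=delta L=juliet R=bravo all differ -> CONFLICT
Conflict count: 1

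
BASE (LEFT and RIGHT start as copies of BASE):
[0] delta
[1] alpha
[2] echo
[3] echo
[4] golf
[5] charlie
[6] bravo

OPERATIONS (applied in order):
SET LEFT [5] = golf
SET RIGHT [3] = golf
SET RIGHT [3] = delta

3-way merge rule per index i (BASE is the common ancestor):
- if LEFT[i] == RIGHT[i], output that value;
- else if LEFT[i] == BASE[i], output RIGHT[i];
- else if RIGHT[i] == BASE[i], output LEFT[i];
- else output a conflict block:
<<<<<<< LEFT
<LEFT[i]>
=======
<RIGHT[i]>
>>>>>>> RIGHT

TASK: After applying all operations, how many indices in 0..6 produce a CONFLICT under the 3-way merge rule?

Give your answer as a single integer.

Answer: 0

Derivation:
Final LEFT:  [delta, alpha, echo, echo, golf, golf, bravo]
Final RIGHT: [delta, alpha, echo, delta, golf, charlie, bravo]
i=0: L=delta R=delta -> agree -> delta
i=1: L=alpha R=alpha -> agree -> alpha
i=2: L=echo R=echo -> agree -> echo
i=3: L=echo=BASE, R=delta -> take RIGHT -> delta
i=4: L=golf R=golf -> agree -> golf
i=5: L=golf, R=charlie=BASE -> take LEFT -> golf
i=6: L=bravo R=bravo -> agree -> bravo
Conflict count: 0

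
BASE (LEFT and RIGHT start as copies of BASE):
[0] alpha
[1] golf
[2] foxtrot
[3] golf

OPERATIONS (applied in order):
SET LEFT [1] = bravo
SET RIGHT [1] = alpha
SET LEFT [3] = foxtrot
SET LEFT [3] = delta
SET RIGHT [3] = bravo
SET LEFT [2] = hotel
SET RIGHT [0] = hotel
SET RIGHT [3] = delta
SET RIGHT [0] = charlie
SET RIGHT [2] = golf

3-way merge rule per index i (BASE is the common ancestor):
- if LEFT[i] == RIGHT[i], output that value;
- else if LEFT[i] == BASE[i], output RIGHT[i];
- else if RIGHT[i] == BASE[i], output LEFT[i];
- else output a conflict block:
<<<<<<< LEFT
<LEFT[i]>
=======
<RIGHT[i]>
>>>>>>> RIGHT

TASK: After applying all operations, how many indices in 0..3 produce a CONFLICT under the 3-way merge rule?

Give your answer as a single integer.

Final LEFT:  [alpha, bravo, hotel, delta]
Final RIGHT: [charlie, alpha, golf, delta]
i=0: L=alpha=BASE, R=charlie -> take RIGHT -> charlie
i=1: BASE=golf L=bravo R=alpha all differ -> CONFLICT
i=2: BASE=foxtrot L=hotel R=golf all differ -> CONFLICT
i=3: L=delta R=delta -> agree -> delta
Conflict count: 2

Answer: 2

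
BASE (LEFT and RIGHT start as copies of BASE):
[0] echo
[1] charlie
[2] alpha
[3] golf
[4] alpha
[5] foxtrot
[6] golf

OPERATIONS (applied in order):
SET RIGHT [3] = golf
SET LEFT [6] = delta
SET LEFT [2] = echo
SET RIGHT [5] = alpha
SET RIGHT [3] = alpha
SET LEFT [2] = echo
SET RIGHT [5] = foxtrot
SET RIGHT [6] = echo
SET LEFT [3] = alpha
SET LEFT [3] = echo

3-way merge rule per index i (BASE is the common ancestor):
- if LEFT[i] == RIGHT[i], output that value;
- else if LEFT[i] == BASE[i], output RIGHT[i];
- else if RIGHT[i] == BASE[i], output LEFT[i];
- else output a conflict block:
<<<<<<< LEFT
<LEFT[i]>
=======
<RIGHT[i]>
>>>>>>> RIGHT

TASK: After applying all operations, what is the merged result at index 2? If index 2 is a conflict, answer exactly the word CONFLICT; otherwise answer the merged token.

Answer: echo

Derivation:
Final LEFT:  [echo, charlie, echo, echo, alpha, foxtrot, delta]
Final RIGHT: [echo, charlie, alpha, alpha, alpha, foxtrot, echo]
i=0: L=echo R=echo -> agree -> echo
i=1: L=charlie R=charlie -> agree -> charlie
i=2: L=echo, R=alpha=BASE -> take LEFT -> echo
i=3: BASE=golf L=echo R=alpha all differ -> CONFLICT
i=4: L=alpha R=alpha -> agree -> alpha
i=5: L=foxtrot R=foxtrot -> agree -> foxtrot
i=6: BASE=golf L=delta R=echo all differ -> CONFLICT
Index 2 -> echo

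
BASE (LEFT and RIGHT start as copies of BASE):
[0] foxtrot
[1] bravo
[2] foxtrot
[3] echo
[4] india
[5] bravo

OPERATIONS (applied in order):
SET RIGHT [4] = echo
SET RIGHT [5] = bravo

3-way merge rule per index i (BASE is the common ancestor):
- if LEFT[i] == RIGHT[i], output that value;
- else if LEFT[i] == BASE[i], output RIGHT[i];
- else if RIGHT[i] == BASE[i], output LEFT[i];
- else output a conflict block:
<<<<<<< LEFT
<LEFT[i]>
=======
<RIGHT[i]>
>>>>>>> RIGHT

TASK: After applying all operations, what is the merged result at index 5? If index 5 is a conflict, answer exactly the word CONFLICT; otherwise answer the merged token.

Final LEFT:  [foxtrot, bravo, foxtrot, echo, india, bravo]
Final RIGHT: [foxtrot, bravo, foxtrot, echo, echo, bravo]
i=0: L=foxtrot R=foxtrot -> agree -> foxtrot
i=1: L=bravo R=bravo -> agree -> bravo
i=2: L=foxtrot R=foxtrot -> agree -> foxtrot
i=3: L=echo R=echo -> agree -> echo
i=4: L=india=BASE, R=echo -> take RIGHT -> echo
i=5: L=bravo R=bravo -> agree -> bravo
Index 5 -> bravo

Answer: bravo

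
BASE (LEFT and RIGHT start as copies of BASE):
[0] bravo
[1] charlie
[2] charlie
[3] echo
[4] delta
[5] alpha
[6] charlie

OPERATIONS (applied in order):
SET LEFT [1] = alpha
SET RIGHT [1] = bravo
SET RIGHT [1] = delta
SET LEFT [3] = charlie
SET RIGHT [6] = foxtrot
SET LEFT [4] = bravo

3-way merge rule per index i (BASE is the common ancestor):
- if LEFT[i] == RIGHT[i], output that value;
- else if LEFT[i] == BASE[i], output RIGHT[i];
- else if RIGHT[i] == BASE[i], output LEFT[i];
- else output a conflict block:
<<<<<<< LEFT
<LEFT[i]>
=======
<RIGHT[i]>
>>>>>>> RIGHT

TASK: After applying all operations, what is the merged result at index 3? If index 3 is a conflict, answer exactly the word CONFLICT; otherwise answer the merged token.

Answer: charlie

Derivation:
Final LEFT:  [bravo, alpha, charlie, charlie, bravo, alpha, charlie]
Final RIGHT: [bravo, delta, charlie, echo, delta, alpha, foxtrot]
i=0: L=bravo R=bravo -> agree -> bravo
i=1: BASE=charlie L=alpha R=delta all differ -> CONFLICT
i=2: L=charlie R=charlie -> agree -> charlie
i=3: L=charlie, R=echo=BASE -> take LEFT -> charlie
i=4: L=bravo, R=delta=BASE -> take LEFT -> bravo
i=5: L=alpha R=alpha -> agree -> alpha
i=6: L=charlie=BASE, R=foxtrot -> take RIGHT -> foxtrot
Index 3 -> charlie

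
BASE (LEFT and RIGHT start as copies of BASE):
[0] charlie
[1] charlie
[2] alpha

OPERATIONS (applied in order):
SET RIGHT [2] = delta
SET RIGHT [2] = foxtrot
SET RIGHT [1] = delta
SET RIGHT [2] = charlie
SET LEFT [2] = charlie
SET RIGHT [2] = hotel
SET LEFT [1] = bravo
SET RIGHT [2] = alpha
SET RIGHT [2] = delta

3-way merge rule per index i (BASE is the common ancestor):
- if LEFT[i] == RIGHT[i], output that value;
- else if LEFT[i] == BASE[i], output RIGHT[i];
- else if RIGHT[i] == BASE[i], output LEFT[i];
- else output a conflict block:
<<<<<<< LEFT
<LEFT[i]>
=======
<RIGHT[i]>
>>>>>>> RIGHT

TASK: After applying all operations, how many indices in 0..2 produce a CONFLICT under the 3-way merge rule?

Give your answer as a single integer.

Answer: 2

Derivation:
Final LEFT:  [charlie, bravo, charlie]
Final RIGHT: [charlie, delta, delta]
i=0: L=charlie R=charlie -> agree -> charlie
i=1: BASE=charlie L=bravo R=delta all differ -> CONFLICT
i=2: BASE=alpha L=charlie R=delta all differ -> CONFLICT
Conflict count: 2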